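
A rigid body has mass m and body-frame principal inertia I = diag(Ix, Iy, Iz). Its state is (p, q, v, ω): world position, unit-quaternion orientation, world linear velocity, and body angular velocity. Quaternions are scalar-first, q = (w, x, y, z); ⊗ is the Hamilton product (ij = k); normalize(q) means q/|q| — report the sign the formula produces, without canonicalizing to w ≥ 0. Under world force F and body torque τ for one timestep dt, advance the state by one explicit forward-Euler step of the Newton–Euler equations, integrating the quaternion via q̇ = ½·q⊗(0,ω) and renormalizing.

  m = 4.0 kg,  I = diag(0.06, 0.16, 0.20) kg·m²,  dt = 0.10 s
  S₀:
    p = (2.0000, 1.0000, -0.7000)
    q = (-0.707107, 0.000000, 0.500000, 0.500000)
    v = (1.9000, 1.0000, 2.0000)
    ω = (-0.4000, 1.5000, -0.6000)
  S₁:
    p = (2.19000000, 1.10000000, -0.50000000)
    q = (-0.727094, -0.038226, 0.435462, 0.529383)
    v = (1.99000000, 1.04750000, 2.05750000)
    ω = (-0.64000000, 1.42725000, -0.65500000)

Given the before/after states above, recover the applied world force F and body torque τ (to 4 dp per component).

rate change Δω = (-0.24000000, -0.07275000, -0.05500000)
gyro term ω₀×Iω₀ = (-0.0360, -0.0336, -0.0600)
I·α + gyro = (-0.1800, -0.1500, -0.1700)
Δv = v₁−v₀ = (0.09000000, 0.04750000, 0.05750000)
F = m·Δv/dt = (3.6000, 1.9000, 2.3000)

F = (3.6000, 1.9000, 2.3000)
τ = (-0.1800, -0.1500, -0.1700)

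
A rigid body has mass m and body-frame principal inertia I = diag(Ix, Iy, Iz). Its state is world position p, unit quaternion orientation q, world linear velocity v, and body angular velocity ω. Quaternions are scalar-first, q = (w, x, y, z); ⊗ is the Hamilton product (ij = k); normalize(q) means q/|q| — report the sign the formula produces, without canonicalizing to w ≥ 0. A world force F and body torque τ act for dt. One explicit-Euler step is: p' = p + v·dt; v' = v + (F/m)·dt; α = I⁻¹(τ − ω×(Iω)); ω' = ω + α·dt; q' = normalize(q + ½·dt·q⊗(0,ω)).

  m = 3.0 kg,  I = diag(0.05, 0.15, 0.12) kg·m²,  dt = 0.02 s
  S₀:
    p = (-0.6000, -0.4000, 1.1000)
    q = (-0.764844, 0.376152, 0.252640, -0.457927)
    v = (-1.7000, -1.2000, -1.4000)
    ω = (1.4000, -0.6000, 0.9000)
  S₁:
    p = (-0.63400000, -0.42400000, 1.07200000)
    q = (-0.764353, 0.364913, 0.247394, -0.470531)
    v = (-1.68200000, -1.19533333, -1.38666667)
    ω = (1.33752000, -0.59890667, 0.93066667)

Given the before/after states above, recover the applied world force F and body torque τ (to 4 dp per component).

rate change Δω = (-0.06248000, 0.00109333, 0.03066667)
gyro term ω₀×Iω₀ = (0.0162, -0.0882, -0.0840)
applied torque τ = (-0.1400, -0.0800, 0.1000)
velocity change Δv = (0.01800000, 0.00466667, 0.01333333)
applied force F = (2.7000, 0.7000, 2.0000)

F = (2.7000, 0.7000, 2.0000)
τ = (-0.1400, -0.0800, 0.1000)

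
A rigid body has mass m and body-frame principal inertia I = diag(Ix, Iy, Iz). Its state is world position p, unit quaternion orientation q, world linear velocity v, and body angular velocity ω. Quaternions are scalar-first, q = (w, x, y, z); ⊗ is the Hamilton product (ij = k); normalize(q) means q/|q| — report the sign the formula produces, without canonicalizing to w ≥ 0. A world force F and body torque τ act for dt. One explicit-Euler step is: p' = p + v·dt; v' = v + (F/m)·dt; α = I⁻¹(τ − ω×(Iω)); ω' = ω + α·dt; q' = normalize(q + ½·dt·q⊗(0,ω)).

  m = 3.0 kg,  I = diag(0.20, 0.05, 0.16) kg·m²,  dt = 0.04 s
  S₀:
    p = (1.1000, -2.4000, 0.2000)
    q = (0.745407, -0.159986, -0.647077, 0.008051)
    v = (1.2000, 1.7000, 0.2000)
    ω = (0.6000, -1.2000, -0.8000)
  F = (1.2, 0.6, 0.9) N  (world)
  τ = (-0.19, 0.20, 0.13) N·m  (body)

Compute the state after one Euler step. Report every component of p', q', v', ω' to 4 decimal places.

p' = (1.1480, -2.3320, 0.2080)
q' = (0.7316, -0.1404, -0.6671, 0.0077)
v' = (1.2160, 1.7080, 0.2120)
ω' = (0.5409, -1.0246, -0.7945)

new position p' = (1.1480, -2.3320, 0.2080)
new velocity v' = (1.2160, 1.7080, 0.2120)
precession coupling ω×(Iω) = (0.1056, -0.0192, 0.1080)
α = I⁻¹(τ − ω×Iω) = (-1.4780, 4.3840, 0.1375)
new body rate ω' = (0.5409, -1.0246, -0.7945)
2q̇ = q⊗(0,ω) = (-0.6740600, 0.9745670, -1.0176466, -0.0160962)
updated quaternion q' = (0.7316, -0.1404, -0.6671, 0.0077)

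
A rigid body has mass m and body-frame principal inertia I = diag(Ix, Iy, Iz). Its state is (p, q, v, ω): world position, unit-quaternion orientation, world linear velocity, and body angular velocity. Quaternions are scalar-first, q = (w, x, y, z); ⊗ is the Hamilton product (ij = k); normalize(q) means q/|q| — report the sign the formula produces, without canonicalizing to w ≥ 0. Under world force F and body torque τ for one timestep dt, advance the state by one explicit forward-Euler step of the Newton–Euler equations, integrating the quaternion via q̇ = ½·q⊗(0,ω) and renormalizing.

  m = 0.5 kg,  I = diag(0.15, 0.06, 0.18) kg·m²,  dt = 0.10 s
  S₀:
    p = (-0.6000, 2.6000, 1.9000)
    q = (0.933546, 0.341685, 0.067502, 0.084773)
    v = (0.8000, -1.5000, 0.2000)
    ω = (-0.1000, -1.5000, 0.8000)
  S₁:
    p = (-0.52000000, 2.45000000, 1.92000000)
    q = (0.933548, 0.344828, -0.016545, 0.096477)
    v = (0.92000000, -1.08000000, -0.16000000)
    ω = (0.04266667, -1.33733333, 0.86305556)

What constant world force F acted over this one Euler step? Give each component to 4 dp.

v₁ − v₀ = (0.12000000, 0.42000000, -0.36000000)
m·(v₁−v₀)/dt = (0.6000, 2.1000, -1.8000)

F = (0.6000, 2.1000, -1.8000)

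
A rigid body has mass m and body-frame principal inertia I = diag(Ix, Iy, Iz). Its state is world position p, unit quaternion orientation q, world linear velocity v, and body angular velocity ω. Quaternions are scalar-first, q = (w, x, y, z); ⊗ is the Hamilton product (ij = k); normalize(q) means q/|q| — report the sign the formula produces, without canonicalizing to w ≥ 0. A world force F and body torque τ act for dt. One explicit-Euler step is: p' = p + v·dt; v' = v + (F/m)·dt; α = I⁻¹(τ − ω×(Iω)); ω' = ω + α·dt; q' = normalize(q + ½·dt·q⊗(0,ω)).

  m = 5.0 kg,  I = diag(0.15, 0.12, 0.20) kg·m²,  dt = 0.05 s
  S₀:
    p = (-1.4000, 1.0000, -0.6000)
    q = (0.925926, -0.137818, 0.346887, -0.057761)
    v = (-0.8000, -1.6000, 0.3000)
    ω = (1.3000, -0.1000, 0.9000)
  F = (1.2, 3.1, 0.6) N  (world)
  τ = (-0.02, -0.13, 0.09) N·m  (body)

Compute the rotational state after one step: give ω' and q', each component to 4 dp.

α = I⁻¹(τ − ω×Iω) = (-0.0853, -0.5958, 0.4305)
ω + α·dt = (1.2957, -0.1298, 0.9215)
Hamilton product q⊗(0,ω) = (0.2658370, 1.5101260, -0.0436457, 0.3961621)
q' = normalize(q + ½dt·q⊗(0,ω)) = (0.9318, -0.1000, 0.3455, -0.0478)

ω' = (1.2957, -0.1298, 0.9215)
q' = (0.9318, -0.1000, 0.3455, -0.0478)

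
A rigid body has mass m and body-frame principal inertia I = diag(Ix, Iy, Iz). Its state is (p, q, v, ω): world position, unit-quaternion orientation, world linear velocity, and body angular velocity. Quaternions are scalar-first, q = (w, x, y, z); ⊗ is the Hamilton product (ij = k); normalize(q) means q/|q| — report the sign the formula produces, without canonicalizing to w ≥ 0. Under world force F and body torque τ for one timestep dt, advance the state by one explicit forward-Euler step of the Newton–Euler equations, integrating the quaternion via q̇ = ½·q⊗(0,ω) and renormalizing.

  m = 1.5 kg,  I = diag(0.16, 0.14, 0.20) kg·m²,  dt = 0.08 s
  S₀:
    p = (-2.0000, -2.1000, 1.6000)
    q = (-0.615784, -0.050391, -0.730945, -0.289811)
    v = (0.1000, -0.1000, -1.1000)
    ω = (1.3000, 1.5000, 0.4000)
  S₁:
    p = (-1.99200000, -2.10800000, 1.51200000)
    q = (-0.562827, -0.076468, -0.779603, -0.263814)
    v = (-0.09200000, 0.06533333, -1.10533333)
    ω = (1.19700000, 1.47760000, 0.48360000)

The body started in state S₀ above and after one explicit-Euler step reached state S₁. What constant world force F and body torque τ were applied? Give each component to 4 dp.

v₁ − v₀ = (-0.19200000, 0.16533333, -0.00533333)
F = m·Δv/dt = (-3.6000, 3.1000, -0.1000)
ω₁ − ω₀ = (-0.10300000, -0.02240000, 0.08360000)
ω₀×(Iω₀) = (0.0360, -0.0208, -0.0390)
I·α + gyro = (-0.1700, -0.0600, 0.1700)

F = (-3.6000, 3.1000, -0.1000)
τ = (-0.1700, -0.0600, 0.1700)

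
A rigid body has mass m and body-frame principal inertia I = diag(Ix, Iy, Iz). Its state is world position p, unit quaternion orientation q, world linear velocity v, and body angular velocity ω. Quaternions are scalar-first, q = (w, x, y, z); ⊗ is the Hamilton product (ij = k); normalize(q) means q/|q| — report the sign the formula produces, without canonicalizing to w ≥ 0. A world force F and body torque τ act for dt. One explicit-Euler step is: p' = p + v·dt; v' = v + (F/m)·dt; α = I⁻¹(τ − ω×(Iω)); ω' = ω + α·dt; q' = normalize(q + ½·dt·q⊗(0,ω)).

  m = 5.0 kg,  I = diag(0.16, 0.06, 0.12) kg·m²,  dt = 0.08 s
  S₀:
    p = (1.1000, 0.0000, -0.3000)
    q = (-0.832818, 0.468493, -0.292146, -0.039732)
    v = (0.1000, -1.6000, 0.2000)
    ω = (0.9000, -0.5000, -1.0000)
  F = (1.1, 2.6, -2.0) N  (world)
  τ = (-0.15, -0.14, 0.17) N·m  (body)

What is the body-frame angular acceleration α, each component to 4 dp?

ω×(Iω) gyroscopic = (0.0300, -0.0360, 0.0450)
(τ − ω×Iω)/I = (-1.1250, -1.7333, 1.0417)

α = (-1.1250, -1.7333, 1.0417)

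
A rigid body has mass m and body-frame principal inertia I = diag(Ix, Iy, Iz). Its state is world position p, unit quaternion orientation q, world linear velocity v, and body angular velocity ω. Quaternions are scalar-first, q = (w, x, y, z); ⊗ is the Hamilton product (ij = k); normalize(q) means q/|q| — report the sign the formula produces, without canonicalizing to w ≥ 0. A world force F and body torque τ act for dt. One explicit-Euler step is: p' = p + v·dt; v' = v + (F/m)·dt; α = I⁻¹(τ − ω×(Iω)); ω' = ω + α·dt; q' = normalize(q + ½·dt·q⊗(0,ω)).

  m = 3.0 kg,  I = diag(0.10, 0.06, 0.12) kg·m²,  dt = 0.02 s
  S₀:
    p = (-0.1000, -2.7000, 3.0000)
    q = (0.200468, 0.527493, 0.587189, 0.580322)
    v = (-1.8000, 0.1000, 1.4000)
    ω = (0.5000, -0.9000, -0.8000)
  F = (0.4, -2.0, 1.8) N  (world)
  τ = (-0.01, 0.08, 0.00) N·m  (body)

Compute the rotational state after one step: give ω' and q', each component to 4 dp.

ω' = (0.4894, -0.8760, -0.8030)
q' = (0.2077, 0.5290, 0.5925, 0.5710)

precession coupling ω×(Iω) = (0.0432, 0.0080, 0.0180)
(τ − ω×Iω)/I = (-0.5320, 1.2000, -0.1500)
ω' = ω + α·dt = (0.4894, -0.8760, -0.8030)
q⊗(0,ω) = (0.7289812, 0.1527726, 0.5317342, -0.9287126)
updated quaternion q' = (0.2077, 0.5290, 0.5925, 0.5710)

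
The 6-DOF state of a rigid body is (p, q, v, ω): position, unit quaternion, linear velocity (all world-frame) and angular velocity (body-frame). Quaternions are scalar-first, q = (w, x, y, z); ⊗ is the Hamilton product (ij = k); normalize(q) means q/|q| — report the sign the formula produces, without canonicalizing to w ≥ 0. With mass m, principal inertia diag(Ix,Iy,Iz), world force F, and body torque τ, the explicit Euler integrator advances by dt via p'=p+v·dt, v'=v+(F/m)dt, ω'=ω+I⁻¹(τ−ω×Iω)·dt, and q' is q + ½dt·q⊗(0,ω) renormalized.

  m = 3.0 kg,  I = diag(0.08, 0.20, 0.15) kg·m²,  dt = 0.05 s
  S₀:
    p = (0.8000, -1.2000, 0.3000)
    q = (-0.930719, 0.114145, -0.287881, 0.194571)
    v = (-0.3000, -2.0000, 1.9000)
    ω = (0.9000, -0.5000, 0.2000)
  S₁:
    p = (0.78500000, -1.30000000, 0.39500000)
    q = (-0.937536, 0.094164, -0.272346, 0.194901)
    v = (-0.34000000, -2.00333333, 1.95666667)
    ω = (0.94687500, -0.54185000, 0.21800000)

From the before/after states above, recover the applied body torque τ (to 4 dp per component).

τ = (0.0800, -0.1800, 0.0000)

rate change Δω = (0.04687500, -0.04185000, 0.01800000)
precession coupling = (0.0050, -0.0126, -0.0540)
τ = I·(Δω/dt) + ω₀×(Iω₀) = (0.0800, -0.1800, 0.0000)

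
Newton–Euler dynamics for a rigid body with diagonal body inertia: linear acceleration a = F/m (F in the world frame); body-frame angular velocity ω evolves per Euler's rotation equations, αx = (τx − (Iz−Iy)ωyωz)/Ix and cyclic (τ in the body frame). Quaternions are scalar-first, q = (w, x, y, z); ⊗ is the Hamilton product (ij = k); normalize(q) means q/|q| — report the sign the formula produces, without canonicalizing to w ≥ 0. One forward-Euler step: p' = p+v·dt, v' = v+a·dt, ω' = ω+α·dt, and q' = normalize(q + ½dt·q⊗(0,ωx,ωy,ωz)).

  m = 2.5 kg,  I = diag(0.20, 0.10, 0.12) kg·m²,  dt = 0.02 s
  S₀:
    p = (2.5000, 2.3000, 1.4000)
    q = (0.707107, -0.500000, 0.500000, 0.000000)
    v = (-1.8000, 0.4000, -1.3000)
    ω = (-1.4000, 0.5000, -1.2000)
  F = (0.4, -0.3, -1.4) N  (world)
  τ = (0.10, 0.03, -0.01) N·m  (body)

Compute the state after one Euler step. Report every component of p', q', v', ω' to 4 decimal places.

p' = (2.4640, 2.3080, 1.3740)
q' = (0.6975, -0.5158, 0.4974, -0.0040)
v' = (-1.7968, 0.3976, -1.3112)
ω' = (-1.3888, 0.4791, -1.2133)

angular accel α = (0.5600, -1.0440, -0.6667)
ω + α·dt = (-1.3888, 0.4791, -1.2133)
2q̇ = q⊗(0,ω) = (-0.9500000, -1.5899498, -0.2464465, -0.3985284)
q' = normalize(q + ½dt·q⊗(0,ω)) = (0.6975, -0.5158, 0.4974, -0.0040)
p' = p + v·dt = (2.4640, 2.3080, 1.3740)
v + (F/m)dt = (-1.7968, 0.3976, -1.3112)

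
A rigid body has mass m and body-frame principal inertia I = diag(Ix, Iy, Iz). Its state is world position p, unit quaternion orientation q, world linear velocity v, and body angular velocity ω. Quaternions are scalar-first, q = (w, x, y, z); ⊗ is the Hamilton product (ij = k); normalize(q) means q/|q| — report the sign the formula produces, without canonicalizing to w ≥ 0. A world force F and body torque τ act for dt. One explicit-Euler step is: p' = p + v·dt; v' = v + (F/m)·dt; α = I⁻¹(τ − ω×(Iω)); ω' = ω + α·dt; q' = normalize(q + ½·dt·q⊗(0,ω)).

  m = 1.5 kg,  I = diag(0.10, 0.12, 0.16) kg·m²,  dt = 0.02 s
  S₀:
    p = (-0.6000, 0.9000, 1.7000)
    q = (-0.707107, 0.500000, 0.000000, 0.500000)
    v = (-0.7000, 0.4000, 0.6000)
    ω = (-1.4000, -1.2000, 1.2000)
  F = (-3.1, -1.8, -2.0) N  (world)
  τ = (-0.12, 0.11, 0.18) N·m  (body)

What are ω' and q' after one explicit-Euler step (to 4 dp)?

ω' = (-1.4125, -1.1985, 1.2183)
q' = (-0.7059, 0.5158, -0.0045, 0.4854)

ω×(Iω) gyroscopic = (-0.0576, 0.1008, 0.0336)
α = I⁻¹(τ − ω×Iω) = (-0.6240, 0.0767, 0.9150)
ω + α·dt = (-1.4125, -1.1985, 1.2183)
Hamilton product q⊗(0,ω) = (0.1000000, 1.5899498, -0.4514716, -1.4485284)
updated quaternion q' = (-0.7059, 0.5158, -0.0045, 0.4854)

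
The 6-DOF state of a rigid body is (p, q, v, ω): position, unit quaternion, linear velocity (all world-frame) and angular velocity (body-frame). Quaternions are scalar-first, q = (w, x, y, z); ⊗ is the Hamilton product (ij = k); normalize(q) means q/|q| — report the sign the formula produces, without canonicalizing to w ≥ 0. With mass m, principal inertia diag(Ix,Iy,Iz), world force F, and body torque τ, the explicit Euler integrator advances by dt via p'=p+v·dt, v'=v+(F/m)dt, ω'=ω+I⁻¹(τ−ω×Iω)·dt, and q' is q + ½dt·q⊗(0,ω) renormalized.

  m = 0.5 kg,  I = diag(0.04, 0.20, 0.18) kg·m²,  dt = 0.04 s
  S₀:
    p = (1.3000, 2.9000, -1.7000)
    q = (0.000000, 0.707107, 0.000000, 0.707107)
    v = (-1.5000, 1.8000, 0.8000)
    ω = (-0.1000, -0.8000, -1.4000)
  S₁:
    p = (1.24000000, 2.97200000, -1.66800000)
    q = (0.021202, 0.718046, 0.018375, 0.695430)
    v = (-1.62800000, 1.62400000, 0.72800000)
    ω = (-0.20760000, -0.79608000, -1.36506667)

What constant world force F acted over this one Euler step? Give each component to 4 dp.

v₁ − v₀ = (-0.12800000, -0.17600000, -0.07200000)
applied force F = (-1.6000, -2.2000, -0.9000)

F = (-1.6000, -2.2000, -0.9000)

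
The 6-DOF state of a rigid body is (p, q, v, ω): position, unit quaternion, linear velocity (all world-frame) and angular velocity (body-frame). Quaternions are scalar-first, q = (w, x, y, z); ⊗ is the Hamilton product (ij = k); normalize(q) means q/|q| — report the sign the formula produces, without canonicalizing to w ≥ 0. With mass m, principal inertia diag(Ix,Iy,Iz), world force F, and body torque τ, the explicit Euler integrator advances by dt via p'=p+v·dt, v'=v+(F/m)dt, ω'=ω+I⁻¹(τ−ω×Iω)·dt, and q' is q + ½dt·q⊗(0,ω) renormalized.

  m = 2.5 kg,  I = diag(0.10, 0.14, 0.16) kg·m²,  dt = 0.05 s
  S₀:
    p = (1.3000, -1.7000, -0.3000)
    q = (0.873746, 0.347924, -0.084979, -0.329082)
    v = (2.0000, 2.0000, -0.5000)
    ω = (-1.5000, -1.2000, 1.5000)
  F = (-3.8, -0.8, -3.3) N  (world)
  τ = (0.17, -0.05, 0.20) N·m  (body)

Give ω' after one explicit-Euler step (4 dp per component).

ω' = (-1.3970, -1.2661, 1.5400)

ω×(Iω) gyroscopic = (-0.0360, 0.1350, 0.0720)
(τ − ω×Iω)/I = (2.0600, -1.3214, 0.8000)
ω' = ω + α·dt = (-1.3970, -1.2661, 1.5400)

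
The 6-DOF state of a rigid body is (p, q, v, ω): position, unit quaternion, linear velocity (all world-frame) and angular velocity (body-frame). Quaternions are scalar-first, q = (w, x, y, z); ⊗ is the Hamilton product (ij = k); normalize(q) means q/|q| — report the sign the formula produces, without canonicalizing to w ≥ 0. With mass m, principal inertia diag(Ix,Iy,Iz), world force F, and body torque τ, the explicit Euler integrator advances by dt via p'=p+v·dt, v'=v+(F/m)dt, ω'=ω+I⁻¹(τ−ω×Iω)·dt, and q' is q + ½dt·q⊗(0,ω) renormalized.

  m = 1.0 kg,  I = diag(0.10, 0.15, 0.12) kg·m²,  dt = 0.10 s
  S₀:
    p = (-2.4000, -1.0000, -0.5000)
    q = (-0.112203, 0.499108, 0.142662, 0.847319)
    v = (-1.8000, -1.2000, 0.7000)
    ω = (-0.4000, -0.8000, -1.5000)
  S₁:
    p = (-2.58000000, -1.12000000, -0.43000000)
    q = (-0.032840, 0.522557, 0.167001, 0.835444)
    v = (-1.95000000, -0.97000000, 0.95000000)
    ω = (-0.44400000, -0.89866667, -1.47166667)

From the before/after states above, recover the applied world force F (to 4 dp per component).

F = (-1.5000, 2.3000, 2.5000)

Δv = v₁−v₀ = (-0.15000000, 0.23000000, 0.25000000)
F = m·Δv/dt = (-1.5000, 2.3000, 2.5000)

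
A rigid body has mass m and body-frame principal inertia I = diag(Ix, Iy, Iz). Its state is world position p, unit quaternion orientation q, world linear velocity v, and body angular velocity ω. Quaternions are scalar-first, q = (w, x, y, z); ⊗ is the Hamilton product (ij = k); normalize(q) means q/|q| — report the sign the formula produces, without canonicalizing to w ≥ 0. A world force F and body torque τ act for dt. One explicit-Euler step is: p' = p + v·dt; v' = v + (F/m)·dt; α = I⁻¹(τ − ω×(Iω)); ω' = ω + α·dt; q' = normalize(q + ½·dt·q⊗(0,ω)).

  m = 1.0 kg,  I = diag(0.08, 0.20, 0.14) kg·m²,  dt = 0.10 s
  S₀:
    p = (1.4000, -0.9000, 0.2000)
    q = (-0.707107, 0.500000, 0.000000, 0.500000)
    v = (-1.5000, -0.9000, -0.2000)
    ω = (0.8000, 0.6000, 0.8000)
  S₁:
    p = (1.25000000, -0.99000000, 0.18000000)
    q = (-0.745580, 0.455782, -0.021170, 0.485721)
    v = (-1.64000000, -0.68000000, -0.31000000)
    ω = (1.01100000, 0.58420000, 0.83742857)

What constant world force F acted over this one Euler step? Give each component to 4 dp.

F = (-1.4000, 2.2000, -1.1000)

v₁ − v₀ = (-0.14000000, 0.22000000, -0.11000000)
F = m·Δv/dt = (-1.4000, 2.2000, -1.1000)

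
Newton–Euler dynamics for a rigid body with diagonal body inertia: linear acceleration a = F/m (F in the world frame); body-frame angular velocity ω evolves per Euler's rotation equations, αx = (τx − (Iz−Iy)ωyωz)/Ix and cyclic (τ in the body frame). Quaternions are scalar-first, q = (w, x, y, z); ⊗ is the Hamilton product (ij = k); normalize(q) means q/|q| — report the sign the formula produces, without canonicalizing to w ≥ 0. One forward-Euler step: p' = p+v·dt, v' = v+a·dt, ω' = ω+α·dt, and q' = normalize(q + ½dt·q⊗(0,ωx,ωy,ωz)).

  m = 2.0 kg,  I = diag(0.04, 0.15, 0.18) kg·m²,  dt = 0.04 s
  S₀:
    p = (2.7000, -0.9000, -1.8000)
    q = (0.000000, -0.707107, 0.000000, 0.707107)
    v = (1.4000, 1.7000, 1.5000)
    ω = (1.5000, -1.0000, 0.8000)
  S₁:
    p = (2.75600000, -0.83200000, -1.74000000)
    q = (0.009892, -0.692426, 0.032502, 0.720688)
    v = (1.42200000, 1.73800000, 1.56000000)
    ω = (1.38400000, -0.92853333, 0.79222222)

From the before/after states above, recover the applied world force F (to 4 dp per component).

v₁ − v₀ = (0.02200000, 0.03800000, 0.06000000)
m·(v₁−v₀)/dt = (1.1000, 1.9000, 3.0000)

F = (1.1000, 1.9000, 3.0000)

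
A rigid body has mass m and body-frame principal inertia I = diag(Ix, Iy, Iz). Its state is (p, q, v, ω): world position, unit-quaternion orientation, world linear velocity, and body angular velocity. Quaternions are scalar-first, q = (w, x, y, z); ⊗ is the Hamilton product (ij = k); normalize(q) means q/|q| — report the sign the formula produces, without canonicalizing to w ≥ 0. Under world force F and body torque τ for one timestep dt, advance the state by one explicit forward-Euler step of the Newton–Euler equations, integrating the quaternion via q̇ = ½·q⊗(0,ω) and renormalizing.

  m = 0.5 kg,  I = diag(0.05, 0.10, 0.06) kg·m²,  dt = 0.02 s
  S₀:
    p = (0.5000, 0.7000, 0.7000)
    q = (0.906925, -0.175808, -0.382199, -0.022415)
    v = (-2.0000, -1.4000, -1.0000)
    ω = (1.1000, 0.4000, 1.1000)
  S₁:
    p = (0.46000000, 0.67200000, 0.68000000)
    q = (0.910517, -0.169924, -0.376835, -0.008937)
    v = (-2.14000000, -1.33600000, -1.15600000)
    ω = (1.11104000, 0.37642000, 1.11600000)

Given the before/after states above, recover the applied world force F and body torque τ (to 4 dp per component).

F = (-3.5000, 1.6000, -3.9000)
τ = (0.0100, -0.1300, 0.0700)

Δω = ω₁−ω₀ = (0.01104000, -0.02358000, 0.01600000)
I·α + gyro = (0.0100, -0.1300, 0.0700)
Δv = v₁−v₀ = (-0.14000000, 0.06400000, -0.15600000)
F = m·Δv/dt = (-3.5000, 1.6000, -3.9000)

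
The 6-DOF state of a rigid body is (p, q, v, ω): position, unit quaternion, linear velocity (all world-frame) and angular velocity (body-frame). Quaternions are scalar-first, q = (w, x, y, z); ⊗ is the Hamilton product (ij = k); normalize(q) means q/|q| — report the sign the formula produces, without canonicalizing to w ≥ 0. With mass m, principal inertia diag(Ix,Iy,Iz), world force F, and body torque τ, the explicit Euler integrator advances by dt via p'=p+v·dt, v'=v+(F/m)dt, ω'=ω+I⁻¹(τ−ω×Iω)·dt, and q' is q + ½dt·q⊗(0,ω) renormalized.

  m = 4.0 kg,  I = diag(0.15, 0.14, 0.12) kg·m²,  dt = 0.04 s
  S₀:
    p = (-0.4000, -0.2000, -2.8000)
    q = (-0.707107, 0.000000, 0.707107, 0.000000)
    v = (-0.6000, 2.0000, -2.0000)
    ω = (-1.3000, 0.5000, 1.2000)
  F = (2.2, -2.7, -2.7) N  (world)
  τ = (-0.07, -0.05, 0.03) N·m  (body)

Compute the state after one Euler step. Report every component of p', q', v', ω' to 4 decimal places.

p' = (-0.4240, -0.1200, -2.8800)
q' = (-0.7137, 0.0353, 0.6996, 0.0014)
v' = (-0.5780, 1.9730, -2.0270)
ω' = (-1.3155, 0.4991, 1.2078)

gyro term ω×Iω = (-0.0120, -0.0468, 0.0065)
(τ − ω×Iω)/I = (-0.3867, -0.0229, 0.1958)
new body rate ω' = (-1.3155, 0.4991, 1.2078)
2q̇ = q⊗(0,ω) = (-0.3535535, 1.7677675, -0.3535535, 0.0707107)
q' = normalize(q + ½dt·q⊗(0,ω)) = (-0.7137, 0.0353, 0.6996, 0.0014)
a = (0.5500, -0.6750, -0.6750)
p + v·dt = (-0.4240, -0.1200, -2.8800)
new velocity v' = (-0.5780, 1.9730, -2.0270)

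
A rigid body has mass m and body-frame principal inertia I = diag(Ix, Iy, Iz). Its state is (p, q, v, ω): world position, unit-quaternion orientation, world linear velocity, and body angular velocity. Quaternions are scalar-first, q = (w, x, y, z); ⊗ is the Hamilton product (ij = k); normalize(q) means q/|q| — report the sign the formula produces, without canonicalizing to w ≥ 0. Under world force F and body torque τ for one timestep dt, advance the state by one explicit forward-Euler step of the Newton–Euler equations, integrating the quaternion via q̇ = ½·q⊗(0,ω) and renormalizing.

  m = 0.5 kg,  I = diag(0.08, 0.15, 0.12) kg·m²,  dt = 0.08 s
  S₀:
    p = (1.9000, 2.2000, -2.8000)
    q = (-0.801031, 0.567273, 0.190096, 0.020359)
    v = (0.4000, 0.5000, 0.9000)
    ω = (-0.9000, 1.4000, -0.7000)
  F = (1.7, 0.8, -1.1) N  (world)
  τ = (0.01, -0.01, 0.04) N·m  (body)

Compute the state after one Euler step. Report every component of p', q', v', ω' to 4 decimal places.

p' = (1.9320, 2.2400, -2.7280)
q' = (-0.7886, 0.5881, 0.1600, 0.0812)
v' = (0.6720, 0.6280, 0.7240)
ω' = (-0.9194, 1.4081, -0.6145)

gyro term ω×Iω = (0.0294, -0.0252, -0.0882)
angular accel α = (-0.2425, 0.1013, 1.0683)
ω + α·dt = (-0.9194, 1.4081, -0.6145)
Hamilton product q⊗(0,ω) = (0.2586626, 0.5593581, -0.7426754, 1.5259903)
updated quaternion q' = (-0.7886, 0.5881, 0.1600, 0.0812)
a = F/m = (3.4000, 1.6000, -2.2000)
new position p' = (1.9320, 2.2400, -2.7280)
v + (F/m)dt = (0.6720, 0.6280, 0.7240)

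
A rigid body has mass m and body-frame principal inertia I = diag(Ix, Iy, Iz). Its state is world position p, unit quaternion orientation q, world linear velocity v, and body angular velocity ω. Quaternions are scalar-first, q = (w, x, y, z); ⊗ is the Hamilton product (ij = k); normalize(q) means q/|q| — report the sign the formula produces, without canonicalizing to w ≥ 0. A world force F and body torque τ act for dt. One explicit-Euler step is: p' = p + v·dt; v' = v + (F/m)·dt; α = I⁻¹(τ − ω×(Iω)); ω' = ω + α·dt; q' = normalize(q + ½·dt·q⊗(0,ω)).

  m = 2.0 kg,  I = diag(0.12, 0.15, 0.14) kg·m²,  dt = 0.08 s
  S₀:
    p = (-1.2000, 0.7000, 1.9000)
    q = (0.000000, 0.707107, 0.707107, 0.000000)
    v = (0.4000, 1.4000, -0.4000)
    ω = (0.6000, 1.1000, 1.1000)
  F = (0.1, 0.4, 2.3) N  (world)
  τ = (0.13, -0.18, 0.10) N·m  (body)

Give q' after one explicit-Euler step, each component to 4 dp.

Hamilton product q⊗(0,ω) = (-1.2020819, 0.7778177, -0.7778177, 0.3535535)
updated quaternion q' = (-0.0480, 0.7366, 0.6745, 0.0141)

q' = (-0.0480, 0.7366, 0.6745, 0.0141)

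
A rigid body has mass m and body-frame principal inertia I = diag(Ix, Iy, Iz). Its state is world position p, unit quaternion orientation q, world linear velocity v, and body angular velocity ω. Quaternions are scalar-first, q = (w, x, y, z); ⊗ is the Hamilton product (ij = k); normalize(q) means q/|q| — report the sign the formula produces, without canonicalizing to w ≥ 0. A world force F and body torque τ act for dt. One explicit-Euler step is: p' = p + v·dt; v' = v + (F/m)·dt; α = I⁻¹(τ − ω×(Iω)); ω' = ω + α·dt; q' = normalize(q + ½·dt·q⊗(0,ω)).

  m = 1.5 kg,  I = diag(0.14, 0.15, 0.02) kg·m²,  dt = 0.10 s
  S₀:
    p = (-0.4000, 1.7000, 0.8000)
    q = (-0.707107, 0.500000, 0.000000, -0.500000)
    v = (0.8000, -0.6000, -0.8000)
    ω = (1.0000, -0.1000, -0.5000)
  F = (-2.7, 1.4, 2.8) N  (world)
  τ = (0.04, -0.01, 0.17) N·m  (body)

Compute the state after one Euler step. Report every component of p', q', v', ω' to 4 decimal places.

p' = (-0.3200, 1.6400, 0.7200)
q' = (-0.7434, 0.4614, -0.0090, -0.4841)
v' = (0.6200, -0.5067, -0.6133)
ω' = (1.0332, -0.0667, 0.3550)

α = I⁻¹(τ − ω×Iω) = (0.3321, 0.3333, 8.5500)
ω + α·dt = (1.0332, -0.0667, 0.3550)
q⊗(0,ω) = (-0.7500000, -0.7571070, -0.1792893, 0.3035535)
q' = normalize(q + ½dt·q⊗(0,ω)) = (-0.7434, 0.4614, -0.0090, -0.4841)
p' = p + v·dt = (-0.3200, 1.6400, 0.7200)
new velocity v' = (0.6200, -0.5067, -0.6133)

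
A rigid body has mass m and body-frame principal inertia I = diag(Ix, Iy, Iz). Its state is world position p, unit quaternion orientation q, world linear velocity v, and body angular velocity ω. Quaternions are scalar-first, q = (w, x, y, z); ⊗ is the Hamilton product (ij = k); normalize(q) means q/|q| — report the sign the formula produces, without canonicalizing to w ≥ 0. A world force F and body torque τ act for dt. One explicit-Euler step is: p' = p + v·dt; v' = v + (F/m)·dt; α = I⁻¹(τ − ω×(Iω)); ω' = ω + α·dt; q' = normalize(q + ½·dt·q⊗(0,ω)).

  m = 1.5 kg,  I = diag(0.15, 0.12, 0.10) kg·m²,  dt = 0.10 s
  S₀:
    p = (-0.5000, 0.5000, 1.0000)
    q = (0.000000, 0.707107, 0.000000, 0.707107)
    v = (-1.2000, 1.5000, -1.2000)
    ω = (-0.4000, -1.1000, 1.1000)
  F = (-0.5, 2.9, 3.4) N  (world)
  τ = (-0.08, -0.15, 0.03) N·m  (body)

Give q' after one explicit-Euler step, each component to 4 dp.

Hamilton product q⊗(0,ω) = (-0.4949749, 0.7778177, -1.0606605, -0.7778177)
updated quaternion q' = (-0.0247, 0.7436, -0.0529, 0.6661)

q' = (-0.0247, 0.7436, -0.0529, 0.6661)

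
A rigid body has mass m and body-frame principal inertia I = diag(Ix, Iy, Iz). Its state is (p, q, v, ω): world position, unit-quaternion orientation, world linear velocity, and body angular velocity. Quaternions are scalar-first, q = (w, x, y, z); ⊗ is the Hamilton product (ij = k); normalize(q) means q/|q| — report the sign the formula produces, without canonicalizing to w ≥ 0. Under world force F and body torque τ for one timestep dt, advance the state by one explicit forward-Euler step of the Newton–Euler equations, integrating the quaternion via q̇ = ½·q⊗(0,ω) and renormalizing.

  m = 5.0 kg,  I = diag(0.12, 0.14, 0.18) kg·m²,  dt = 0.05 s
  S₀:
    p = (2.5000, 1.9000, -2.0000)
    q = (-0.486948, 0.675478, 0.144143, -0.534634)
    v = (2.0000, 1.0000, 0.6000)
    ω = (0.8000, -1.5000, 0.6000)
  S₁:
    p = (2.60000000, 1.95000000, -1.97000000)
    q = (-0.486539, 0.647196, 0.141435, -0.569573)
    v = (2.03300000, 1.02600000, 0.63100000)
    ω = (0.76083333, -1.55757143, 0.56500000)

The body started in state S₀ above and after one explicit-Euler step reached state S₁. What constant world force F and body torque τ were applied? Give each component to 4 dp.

Δv = v₁−v₀ = (0.03300000, 0.02600000, 0.03100000)
F = m·Δv/dt = (3.3000, 2.6000, 3.1000)
ω₁ − ω₀ = (-0.03916667, -0.05757143, -0.03500000)
ω₀×(Iω₀) = (-0.0360, -0.0288, -0.0240)
τ = I·(Δω/dt) + ω₀×(Iω₀) = (-0.1300, -0.1900, -0.1500)

F = (3.3000, 2.6000, 3.1000)
τ = (-0.1300, -0.1900, -0.1500)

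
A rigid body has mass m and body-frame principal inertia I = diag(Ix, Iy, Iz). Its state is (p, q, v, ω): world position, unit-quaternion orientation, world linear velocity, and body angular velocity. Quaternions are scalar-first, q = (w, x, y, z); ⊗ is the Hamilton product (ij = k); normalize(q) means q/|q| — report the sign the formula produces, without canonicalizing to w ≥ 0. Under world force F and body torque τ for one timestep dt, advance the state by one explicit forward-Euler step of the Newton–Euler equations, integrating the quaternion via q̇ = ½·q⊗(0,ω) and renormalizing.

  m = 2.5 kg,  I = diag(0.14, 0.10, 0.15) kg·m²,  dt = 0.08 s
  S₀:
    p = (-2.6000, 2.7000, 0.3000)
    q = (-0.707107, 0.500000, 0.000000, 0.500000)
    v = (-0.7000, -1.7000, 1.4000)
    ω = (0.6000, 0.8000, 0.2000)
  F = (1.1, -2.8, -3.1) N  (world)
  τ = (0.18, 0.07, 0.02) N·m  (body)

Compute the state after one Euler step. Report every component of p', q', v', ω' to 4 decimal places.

p' = (-2.6560, 2.5640, 0.4120)
q' = (-0.7225, 0.4666, -0.0146, 0.5099)
v' = (-0.6648, -1.7896, 1.3008)
ω' = (0.6983, 0.8570, 0.2209)

ω×(Iω) gyroscopic = (0.0080, -0.0012, -0.0192)
(τ − ω×Iω)/I = (1.2286, 0.7120, 0.2613)
ω' = ω + α·dt = (0.6983, 0.8570, 0.2209)
2q̇ = q⊗(0,ω) = (-0.4000000, -0.8242642, -0.3656856, 0.2585786)
q + ½dt·q⊗(0,ω), renormalized = (-0.7225, 0.4666, -0.0146, 0.5099)
new position p' = (-2.6560, 2.5640, 0.4120)
v + (F/m)dt = (-0.6648, -1.7896, 1.3008)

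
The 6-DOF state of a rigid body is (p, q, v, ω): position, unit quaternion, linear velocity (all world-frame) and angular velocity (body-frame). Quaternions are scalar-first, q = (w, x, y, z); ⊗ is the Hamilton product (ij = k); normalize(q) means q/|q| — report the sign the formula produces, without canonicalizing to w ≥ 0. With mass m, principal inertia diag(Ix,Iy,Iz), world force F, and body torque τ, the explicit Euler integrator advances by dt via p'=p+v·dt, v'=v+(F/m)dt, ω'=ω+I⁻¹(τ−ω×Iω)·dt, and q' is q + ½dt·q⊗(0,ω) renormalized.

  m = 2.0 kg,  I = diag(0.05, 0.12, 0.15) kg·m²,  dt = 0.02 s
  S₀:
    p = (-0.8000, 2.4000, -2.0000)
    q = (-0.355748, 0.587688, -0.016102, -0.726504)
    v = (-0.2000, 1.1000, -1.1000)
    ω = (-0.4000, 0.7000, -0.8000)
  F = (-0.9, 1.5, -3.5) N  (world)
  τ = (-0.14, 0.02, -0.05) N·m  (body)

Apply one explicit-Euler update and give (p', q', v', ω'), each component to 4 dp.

a = F/m = (-0.4500, 0.7500, -1.7500)
p' = p + v·dt = (-0.8040, 2.4220, -2.0220)
new velocity v' = (-0.2090, 1.1150, -1.1350)
ω×(Iω) gyroscopic = (-0.0168, -0.0320, -0.0196)
α = I⁻¹(τ − ω×Iω) = (-2.4640, 0.4333, -0.2027)
ω + α·dt = (-0.4493, 0.7087, -0.8041)
2q̇ = q⊗(0,ω) = (-0.3348566, 0.6637336, 0.5117284, 0.6895392)
updated quaternion q' = (-0.3591, 0.5943, -0.0110, -0.7196)

p' = (-0.8040, 2.4220, -2.0220)
q' = (-0.3591, 0.5943, -0.0110, -0.7196)
v' = (-0.2090, 1.1150, -1.1350)
ω' = (-0.4493, 0.7087, -0.8041)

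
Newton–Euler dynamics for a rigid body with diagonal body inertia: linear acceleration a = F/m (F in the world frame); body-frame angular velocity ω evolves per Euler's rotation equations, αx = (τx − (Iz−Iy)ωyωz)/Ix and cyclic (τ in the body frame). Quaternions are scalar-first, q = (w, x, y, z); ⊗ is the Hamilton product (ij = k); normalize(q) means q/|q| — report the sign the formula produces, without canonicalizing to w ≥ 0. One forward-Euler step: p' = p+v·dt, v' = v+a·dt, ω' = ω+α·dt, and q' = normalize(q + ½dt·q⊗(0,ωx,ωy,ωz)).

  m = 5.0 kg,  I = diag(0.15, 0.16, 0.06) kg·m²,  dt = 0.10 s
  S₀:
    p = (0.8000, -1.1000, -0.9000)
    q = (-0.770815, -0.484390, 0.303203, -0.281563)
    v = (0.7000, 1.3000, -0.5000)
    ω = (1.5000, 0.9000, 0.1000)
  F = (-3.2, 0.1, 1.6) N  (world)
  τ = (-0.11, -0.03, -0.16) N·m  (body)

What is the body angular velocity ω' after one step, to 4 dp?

ω' = (1.4327, 0.8728, -0.1892)

α = I⁻¹(τ − ω×Iω) = (-0.6733, -0.2719, -2.8917)
ω' = ω + α·dt = (1.4327, 0.8728, -0.1892)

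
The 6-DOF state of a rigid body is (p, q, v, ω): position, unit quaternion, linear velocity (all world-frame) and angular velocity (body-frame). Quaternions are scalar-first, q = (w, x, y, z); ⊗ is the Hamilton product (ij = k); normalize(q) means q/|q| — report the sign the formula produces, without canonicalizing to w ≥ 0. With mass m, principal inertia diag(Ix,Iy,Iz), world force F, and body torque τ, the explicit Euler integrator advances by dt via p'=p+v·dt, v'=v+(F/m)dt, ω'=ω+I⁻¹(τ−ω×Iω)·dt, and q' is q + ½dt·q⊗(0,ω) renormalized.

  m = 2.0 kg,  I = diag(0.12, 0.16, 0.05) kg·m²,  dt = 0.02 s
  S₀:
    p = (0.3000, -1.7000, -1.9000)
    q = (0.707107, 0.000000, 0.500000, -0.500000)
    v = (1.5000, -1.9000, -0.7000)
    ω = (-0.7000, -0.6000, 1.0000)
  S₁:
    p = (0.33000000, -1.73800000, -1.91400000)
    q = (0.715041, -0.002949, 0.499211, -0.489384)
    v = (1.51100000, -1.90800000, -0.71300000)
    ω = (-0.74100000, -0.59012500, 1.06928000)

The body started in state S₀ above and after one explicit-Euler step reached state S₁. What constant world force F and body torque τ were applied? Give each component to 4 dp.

ω₁ − ω₀ = (-0.04100000, 0.00987500, 0.06928000)
gyro term ω₀×Iω₀ = (0.0660, -0.0490, 0.0168)
τ = I·(Δω/dt) + ω₀×(Iω₀) = (-0.1800, 0.0300, 0.1900)
Δv = v₁−v₀ = (0.01100000, -0.00800000, -0.01300000)
applied force F = (1.1000, -0.8000, -1.3000)

F = (1.1000, -0.8000, -1.3000)
τ = (-0.1800, 0.0300, 0.1900)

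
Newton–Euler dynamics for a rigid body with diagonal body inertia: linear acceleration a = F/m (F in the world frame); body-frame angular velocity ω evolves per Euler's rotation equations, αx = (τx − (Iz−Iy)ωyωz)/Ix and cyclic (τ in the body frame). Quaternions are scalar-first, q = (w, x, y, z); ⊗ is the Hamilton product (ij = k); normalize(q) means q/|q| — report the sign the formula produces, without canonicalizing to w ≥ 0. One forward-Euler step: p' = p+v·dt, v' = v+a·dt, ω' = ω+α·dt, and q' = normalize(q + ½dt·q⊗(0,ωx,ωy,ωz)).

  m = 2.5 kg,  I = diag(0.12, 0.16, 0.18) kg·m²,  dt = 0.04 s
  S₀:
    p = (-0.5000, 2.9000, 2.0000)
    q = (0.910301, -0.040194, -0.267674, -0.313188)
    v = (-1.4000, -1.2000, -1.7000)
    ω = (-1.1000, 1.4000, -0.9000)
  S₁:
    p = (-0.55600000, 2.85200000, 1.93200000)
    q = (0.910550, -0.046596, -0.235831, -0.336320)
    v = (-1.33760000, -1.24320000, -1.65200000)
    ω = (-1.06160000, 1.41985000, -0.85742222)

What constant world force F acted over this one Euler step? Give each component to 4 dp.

F = (3.9000, -2.7000, 3.0000)

v₁ − v₀ = (0.06240000, -0.04320000, 0.04800000)
applied force F = (3.9000, -2.7000, 3.0000)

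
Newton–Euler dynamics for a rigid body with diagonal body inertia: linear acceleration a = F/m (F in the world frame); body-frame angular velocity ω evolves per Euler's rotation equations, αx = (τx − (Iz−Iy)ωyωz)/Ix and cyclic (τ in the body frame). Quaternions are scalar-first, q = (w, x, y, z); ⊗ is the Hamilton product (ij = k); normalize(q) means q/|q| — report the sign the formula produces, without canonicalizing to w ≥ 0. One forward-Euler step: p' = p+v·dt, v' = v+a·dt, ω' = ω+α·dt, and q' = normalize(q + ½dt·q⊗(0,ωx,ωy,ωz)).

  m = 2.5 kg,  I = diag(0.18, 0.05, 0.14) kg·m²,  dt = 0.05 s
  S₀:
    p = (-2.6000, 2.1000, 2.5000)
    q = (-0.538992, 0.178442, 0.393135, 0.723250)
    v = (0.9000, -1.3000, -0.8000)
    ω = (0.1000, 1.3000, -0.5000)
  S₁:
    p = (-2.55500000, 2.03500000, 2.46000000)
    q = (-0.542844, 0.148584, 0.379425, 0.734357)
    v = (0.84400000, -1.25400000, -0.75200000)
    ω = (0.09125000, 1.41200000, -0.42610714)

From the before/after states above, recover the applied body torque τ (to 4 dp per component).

τ = (-0.0900, 0.1100, 0.1900)

ω₁ − ω₀ = (-0.00875000, 0.11200000, 0.07389286)
precession coupling = (-0.0585, -0.0020, -0.0169)
τ = I·(Δω/dt) + ω₀×(Iω₀) = (-0.0900, 0.1100, 0.1900)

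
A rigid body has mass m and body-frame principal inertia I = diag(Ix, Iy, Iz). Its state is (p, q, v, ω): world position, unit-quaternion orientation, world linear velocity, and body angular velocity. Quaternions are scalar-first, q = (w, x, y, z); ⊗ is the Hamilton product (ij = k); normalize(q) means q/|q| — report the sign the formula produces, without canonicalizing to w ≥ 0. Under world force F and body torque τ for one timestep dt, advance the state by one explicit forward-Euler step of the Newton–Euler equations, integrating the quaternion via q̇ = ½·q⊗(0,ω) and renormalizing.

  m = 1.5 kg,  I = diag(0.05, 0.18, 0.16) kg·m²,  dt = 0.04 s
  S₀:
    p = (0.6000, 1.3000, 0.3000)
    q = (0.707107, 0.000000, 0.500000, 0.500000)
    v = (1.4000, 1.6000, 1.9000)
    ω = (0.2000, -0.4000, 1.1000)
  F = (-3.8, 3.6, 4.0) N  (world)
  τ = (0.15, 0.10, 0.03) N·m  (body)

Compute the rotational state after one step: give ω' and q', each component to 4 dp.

ω×(Iω) gyroscopic = (0.0088, -0.0242, -0.0104)
α = I⁻¹(τ − ω×Iω) = (2.8240, 0.6900, 0.2525)
ω' = ω + α·dt = (0.3130, -0.3724, 1.1101)
q⊗(0,ω) = (-0.3500000, 0.8914214, -0.1828428, 0.6778177)
q + ½dt·q⊗(0,ω), renormalized = (0.6999, 0.0178, 0.4962, 0.5134)

ω' = (0.3130, -0.3724, 1.1101)
q' = (0.6999, 0.0178, 0.4962, 0.5134)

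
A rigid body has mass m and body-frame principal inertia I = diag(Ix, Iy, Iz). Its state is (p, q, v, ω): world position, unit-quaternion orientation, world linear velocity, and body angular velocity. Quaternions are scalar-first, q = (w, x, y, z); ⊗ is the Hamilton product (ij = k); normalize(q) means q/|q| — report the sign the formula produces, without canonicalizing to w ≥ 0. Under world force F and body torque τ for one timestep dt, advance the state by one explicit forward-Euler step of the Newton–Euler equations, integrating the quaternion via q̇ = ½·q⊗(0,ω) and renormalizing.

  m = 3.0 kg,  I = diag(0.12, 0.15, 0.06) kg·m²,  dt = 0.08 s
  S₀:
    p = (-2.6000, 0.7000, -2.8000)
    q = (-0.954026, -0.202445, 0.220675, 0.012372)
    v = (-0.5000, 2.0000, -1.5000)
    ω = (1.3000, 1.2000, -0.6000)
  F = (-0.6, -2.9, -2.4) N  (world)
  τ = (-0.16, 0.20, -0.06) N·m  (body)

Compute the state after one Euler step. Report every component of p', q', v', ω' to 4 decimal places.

p' = (-2.6400, 0.8600, -2.9200)
q' = (-0.9511, -0.2572, 0.1702, 0.0140)
v' = (-0.5160, 1.9227, -1.5640)
ω' = (1.1501, 1.3316, -0.7424)

new position p' = (-2.6400, 0.8600, -2.9200)
v + (F/m)dt = (-0.5160, 1.9227, -1.5640)
ω×(Iω) gyroscopic = (0.0648, -0.0468, 0.0468)
(τ − ω×Iω)/I = (-1.8733, 1.6453, -1.7800)
ω + α·dt = (1.1501, 1.3316, -0.7424)
Hamilton product q⊗(0,ω) = (0.0057917, -1.3874852, -1.2502146, 0.0426041)
q' = normalize(q + ½dt·q⊗(0,ω)) = (-0.9511, -0.2572, 0.1702, 0.0140)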